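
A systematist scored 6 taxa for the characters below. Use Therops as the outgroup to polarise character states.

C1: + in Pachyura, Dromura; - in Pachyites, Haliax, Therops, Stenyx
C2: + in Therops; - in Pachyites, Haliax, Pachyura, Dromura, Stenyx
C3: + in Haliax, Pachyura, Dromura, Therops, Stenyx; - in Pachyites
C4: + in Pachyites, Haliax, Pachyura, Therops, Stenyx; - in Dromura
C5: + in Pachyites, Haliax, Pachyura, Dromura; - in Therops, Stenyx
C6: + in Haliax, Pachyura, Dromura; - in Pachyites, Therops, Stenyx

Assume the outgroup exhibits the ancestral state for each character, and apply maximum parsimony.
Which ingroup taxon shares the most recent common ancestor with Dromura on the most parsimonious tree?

Pachyura

Character polarity is set by the outgroup: the derived state is whichever differs from the outgroup's state, so for C2, C3, C4 the derived state is '-', and for the remaining characters it is '+'.
C1 (derived state '+') is shared by Dromura and Pachyura — a synapomorphy uniting that clade.
C2 (derived state '-') is shared by all ingroup taxa — unites the whole ingroup.
C3: derived state '-' in Pachyites only — an autapomorphy, so it tells us nothing about relationships among taxa.
C4: derived state '-' in Dromura only — an autapomorphy, so it tells us nothing about relationships among taxa.
C5: derived state '+' in Dromura, Haliax, Pachyites, and Pachyura only — synapomorphy for {Dromura, Haliax, Pachyites, Pachyura}.
C6: derived state '+' in Dromura, Haliax, and Pachyura only — synapomorphy for {Dromura, Haliax, Pachyura}.
Most parsimonious ingroup topology: ((Pachyites,(Haliax,(Dromura,Pachyura))),Stenyx).
Dromura and Pachyura form a cherry on this tree, so they are sister taxa.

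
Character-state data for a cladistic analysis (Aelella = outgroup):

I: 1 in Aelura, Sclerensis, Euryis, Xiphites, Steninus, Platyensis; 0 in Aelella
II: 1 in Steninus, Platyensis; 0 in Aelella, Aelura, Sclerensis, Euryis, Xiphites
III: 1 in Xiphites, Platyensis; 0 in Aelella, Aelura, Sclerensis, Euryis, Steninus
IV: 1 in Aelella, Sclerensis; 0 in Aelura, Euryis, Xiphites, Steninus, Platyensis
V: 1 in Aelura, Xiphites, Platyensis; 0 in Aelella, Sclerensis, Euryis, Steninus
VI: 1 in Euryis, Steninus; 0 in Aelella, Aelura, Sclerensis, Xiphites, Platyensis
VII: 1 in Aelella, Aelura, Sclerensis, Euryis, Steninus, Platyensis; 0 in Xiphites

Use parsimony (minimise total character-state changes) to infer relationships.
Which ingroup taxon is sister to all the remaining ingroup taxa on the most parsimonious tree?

Character polarity is set by the outgroup: the derived state is whichever differs from the outgroup's state, so for IV, VII the derived state is '0', and for the remaining characters it is '1'.
All ingroup taxa share the derived state '1' for I; it defines the ingroup but does not resolve relationships within it.
II (state '1') occurs in Platyensis and Steninus but conflicts with the nesting implied by the other characters — most parsimoniously interpreted as homoplasy.
III (derived state '1') is shared by Platyensis and Xiphites — a synapomorphy uniting that clade.
Only Aelura, Euryis, Platyensis, Steninus, and Xiphites show the derived state '0' for IV, supporting them as a clade.
Only Aelura, Platyensis, and Xiphites show the derived state '1' for V, supporting them as a clade.
Only Euryis and Steninus show the derived state '1' for VI, supporting them as a clade.
VII (derived state '0') is unique to Xiphites (autapomorphy; uninformative for grouping).
Most parsimonious ingroup topology: (((Aelura,(Xiphites,Platyensis)),(Euryis,Steninus)),Sclerensis).
Sclerensis is sister to the clade containing all other ingroup taxa, so it is the earliest-diverging (most basal) ingroup lineage.

Sclerensis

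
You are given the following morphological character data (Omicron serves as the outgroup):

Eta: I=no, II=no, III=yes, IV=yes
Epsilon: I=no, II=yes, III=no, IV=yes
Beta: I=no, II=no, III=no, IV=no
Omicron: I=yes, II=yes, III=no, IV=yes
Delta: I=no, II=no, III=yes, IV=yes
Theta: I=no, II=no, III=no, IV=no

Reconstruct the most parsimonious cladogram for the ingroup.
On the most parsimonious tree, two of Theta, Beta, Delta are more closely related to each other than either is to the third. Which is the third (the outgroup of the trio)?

Delta

Character polarity is set by the outgroup: the derived state is whichever differs from the outgroup's state, so for I, II, IV the derived state is 'no', and for the remaining characters it is 'yes'.
I (derived state 'no') is shared by all ingroup taxa — unites the whole ingroup.
Only Beta, Delta, Eta, and Theta show the derived state 'no' for II, supporting them as a clade.
III (derived state 'yes') is shared by Delta and Eta — a synapomorphy uniting that clade.
Only Beta and Theta show the derived state 'no' for IV, supporting them as a clade.
Most parsimonious ingroup topology: (((Theta,Beta),(Eta,Delta)),Epsilon).
Beta and Theta share a more recent common ancestor with each other than either does with Delta, so Delta is the least closely related of the three.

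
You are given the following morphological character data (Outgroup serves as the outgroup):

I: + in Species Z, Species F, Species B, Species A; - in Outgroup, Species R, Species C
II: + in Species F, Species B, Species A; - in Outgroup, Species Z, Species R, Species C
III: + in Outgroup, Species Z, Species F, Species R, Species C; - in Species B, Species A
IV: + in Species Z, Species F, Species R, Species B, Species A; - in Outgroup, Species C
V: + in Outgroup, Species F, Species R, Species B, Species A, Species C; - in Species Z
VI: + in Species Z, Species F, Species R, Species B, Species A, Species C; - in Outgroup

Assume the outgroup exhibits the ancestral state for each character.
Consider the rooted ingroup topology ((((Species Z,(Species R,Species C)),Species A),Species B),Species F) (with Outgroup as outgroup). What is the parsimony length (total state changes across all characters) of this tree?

10

Map each character onto ((((Species Z,(Species R,Species C)),Species A),Species B),Species F) (rooted by Outgroup) and count the minimum state changes it requires (Fitch parsimony):
I: 2; II: 2; III: 2; IV: 2; V: 1; VI: 1.
Total tree length = 10.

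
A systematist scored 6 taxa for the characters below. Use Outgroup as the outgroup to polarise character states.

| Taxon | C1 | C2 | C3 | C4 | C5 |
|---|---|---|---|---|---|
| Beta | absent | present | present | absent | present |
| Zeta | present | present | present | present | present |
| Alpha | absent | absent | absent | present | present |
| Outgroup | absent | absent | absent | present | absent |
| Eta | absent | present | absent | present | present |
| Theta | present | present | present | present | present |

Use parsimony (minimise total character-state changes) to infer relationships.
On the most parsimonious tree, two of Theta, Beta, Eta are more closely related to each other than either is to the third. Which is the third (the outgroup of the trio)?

Character polarity is set by the outgroup: the derived state is whichever differs from the outgroup's state, so for C4 the derived state is 'absent', and for the remaining characters it is 'present'.
C1 (derived state 'present') is shared by Theta and Zeta — a synapomorphy uniting that clade.
C2 (derived state 'present') is shared by Beta, Eta, Theta, and Zeta — a synapomorphy uniting that clade.
C3 (derived state 'present') is shared by Beta, Theta, and Zeta — a synapomorphy uniting that clade.
C4: derived state 'absent' in Beta only — an autapomorphy, so it tells us nothing about relationships among taxa.
All ingroup taxa share the derived state 'present' for C5; it defines the ingroup but does not resolve relationships within it.
Most parsimonious ingroup topology: (((Beta,(Theta,Zeta)),Eta),Alpha).
Beta and Theta share a more recent common ancestor with each other than either does with Eta, so Eta is the least closely related of the three.

Eta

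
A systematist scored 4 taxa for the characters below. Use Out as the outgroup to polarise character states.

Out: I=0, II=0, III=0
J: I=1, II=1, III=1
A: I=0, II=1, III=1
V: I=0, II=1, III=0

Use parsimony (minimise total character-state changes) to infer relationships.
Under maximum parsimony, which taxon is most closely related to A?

The outgroup has state '0' for every character, so '1' is the derived state throughout.
I (derived state '1') is unique to J (autapomorphy; uninformative for grouping).
All ingroup taxa share the derived state '1' for II; it defines the ingroup but does not resolve relationships within it.
III: derived state '1' in A and J only — synapomorphy for {A, J}.
Most parsimonious ingroup topology: ((J,A),V).
A and J form a cherry on this tree, so they are sister taxa.

J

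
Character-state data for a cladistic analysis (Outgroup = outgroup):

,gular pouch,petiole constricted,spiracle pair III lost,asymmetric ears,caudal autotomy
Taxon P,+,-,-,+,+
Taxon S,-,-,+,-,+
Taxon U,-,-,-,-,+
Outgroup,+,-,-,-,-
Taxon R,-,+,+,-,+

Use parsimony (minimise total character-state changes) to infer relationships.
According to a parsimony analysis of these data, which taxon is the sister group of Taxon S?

Taxon R

Character polarity is set by the outgroup: the derived state is whichever differs from the outgroup's state, so for gular pouch the derived state is '-', and for the remaining characters it is '+'.
Only Taxon R, Taxon S, and Taxon U show the derived state '-' for gular pouch, supporting them as a clade.
petiole constricted: derived state '+' in Taxon R only — an autapomorphy, so it tells us nothing about relationships among taxa.
spiracle pair III lost (derived state '+') is shared by Taxon R and Taxon S — a synapomorphy uniting that clade.
asymmetric ears (derived state '+') is unique to Taxon P (autapomorphy; uninformative for grouping).
caudal autotomy (derived state '+') is shared by all ingroup taxa — unites the whole ingroup.
Most parsimonious ingroup topology: (Taxon P,((Taxon R,Taxon S),Taxon U)).
Taxon S and Taxon R form a cherry on this tree, so they are sister taxa.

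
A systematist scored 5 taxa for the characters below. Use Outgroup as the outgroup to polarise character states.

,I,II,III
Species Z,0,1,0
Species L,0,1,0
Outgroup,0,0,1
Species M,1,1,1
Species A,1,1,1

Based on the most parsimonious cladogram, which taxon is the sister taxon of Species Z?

Character polarity is set by the outgroup: the derived state is whichever differs from the outgroup's state, so for III the derived state is '0', and for the remaining characters it is '1'.
I (derived state '1') is shared by Species A and Species M — a synapomorphy uniting that clade.
All ingroup taxa share the derived state '1' for II; it defines the ingroup but does not resolve relationships within it.
III: derived state '0' in Species L and Species Z only — synapomorphy for {Species L, Species Z}.
Most parsimonious ingroup topology: ((Species M,Species A),(Species Z,Species L)).
Species Z and Species L form a cherry on this tree, so they are sister taxa.

Species L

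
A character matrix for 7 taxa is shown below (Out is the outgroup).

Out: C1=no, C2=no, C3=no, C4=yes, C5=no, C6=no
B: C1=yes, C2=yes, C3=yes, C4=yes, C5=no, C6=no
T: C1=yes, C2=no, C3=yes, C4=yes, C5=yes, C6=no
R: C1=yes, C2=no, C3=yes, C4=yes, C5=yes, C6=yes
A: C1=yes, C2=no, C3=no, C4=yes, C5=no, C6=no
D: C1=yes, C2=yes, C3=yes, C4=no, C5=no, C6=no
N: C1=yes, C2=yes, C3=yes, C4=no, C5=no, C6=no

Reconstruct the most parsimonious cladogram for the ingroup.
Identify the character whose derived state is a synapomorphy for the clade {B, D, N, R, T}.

C3

Character polarity is set by the outgroup: the derived state is whichever differs from the outgroup's state, so for C4 the derived state is 'no', and for the remaining characters it is 'yes'.
C1 (derived state 'yes') is shared by all ingroup taxa — unites the whole ingroup.
C2: derived state 'yes' in B, D, and N only — synapomorphy for {B, D, N}.
C3: derived state 'yes' in B, D, N, R, and T only — synapomorphy for {B, D, N, R, T}.
C4 (derived state 'no') is shared by D and N — a synapomorphy uniting that clade.
C5: derived state 'yes' in R and T only — synapomorphy for {R, T}.
C6 (derived state 'yes') is unique to R (autapomorphy; uninformative for grouping).
Most parsimonious ingroup topology: (((B,(D,N)),(T,R)),A).
The clade {B, D, N, R, T} is supported by C3: its derived state 'yes' occurs in exactly those taxa and in no other taxon (including the outgroup).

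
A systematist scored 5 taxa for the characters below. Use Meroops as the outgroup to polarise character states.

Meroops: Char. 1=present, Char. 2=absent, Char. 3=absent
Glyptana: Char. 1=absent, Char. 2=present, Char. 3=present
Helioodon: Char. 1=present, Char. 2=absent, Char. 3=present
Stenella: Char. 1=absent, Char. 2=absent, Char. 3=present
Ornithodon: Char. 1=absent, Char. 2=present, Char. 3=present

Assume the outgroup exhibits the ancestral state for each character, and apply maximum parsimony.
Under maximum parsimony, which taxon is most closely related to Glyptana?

Ornithodon

Character polarity is set by the outgroup: the derived state is whichever differs from the outgroup's state, so for Char. 1 the derived state is 'absent', and for the remaining characters it is 'present'.
Char. 1: derived state 'absent' in Glyptana, Ornithodon, and Stenella only — synapomorphy for {Glyptana, Ornithodon, Stenella}.
Char. 2: derived state 'present' in Glyptana and Ornithodon only — synapomorphy for {Glyptana, Ornithodon}.
All ingroup taxa share the derived state 'present' for Char. 3; it defines the ingroup but does not resolve relationships within it.
Most parsimonious ingroup topology: (((Glyptana,Ornithodon),Stenella),Helioodon).
Glyptana and Ornithodon form a cherry on this tree, so they are sister taxa.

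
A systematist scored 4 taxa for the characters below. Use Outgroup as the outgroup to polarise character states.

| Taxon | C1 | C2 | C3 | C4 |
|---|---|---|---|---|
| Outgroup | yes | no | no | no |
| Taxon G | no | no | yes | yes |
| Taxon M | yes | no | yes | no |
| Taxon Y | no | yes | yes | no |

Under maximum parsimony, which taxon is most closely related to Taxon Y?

Character polarity is set by the outgroup: the derived state is whichever differs from the outgroup's state, so for C1 the derived state is 'no', and for the remaining characters it is 'yes'.
C1 (derived state 'no') is shared by Taxon G and Taxon Y — a synapomorphy uniting that clade.
C2: derived state 'yes' in Taxon Y only — an autapomorphy, so it tells us nothing about relationships among taxa.
All ingroup taxa share the derived state 'yes' for C3; it defines the ingroup but does not resolve relationships within it.
C4: derived state 'yes' in Taxon G only — an autapomorphy, so it tells us nothing about relationships among taxa.
Most parsimonious ingroup topology: ((Taxon G,Taxon Y),Taxon M).
Taxon Y and Taxon G form a cherry on this tree, so they are sister taxa.

Taxon G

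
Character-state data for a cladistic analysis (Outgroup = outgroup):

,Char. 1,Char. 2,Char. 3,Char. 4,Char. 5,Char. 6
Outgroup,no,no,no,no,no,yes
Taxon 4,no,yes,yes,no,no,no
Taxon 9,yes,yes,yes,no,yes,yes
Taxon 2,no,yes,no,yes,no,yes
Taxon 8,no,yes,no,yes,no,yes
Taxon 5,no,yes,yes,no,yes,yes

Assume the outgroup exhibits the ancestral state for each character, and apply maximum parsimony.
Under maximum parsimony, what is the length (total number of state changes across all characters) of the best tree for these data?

6

Character polarity is set by the outgroup: the derived state is whichever differs from the outgroup's state, so for Char. 6 the derived state is 'no', and for the remaining characters it is 'yes'.
Char. 1: derived state 'yes' in Taxon 9 only — an autapomorphy, so it tells us nothing about relationships among taxa.
Char. 2 (derived state 'yes') is shared by all ingroup taxa — unites the whole ingroup.
Char. 3 (derived state 'yes') is shared by Taxon 4, Taxon 5, and Taxon 9 — a synapomorphy uniting that clade.
Char. 4 (derived state 'yes') is shared by Taxon 2 and Taxon 8 — a synapomorphy uniting that clade.
Char. 5 (derived state 'yes') is shared by Taxon 5 and Taxon 9 — a synapomorphy uniting that clade.
Char. 6: derived state 'no' in Taxon 4 only — an autapomorphy, so it tells us nothing about relationships among taxa.
Most parsimonious ingroup topology: ((Taxon 4,(Taxon 9,Taxon 5)),(Taxon 2,Taxon 8)).
Changes per character on this tree: Char. 1: 1; Char. 2: 1; Char. 3: 1; Char. 4: 1; Char. 5: 1; Char. 6: 1.
Total = 6.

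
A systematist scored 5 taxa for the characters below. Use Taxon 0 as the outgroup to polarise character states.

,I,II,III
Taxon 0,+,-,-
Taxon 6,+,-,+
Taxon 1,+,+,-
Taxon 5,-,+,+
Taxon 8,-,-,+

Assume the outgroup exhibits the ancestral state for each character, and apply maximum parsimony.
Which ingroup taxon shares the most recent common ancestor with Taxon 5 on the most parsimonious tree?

Taxon 8

Character polarity is set by the outgroup: the derived state is whichever differs from the outgroup's state, so for I the derived state is '-', and for the remaining characters it is '+'.
I (derived state '-') is shared by Taxon 5 and Taxon 8 — a synapomorphy uniting that clade.
II groups Taxon 1 and Taxon 5, which is incompatible with the clades supported by the remaining characters; treating it as convergent (homoplasy) costs fewer steps than any alternative tree.
Only Taxon 5, Taxon 6, and Taxon 8 show the derived state '+' for III, supporting them as a clade.
Most parsimonious ingroup topology: ((Taxon 6,(Taxon 5,Taxon 8)),Taxon 1).
Taxon 5 and Taxon 8 form a cherry on this tree, so they are sister taxa.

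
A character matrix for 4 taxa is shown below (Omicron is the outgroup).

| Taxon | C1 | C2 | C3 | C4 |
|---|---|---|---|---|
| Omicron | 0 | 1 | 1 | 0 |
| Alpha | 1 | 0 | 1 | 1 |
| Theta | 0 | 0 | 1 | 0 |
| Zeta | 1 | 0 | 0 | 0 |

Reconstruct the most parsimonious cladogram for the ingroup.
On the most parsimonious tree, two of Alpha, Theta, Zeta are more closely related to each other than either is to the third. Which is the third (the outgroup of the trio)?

Character polarity is set by the outgroup: the derived state is whichever differs from the outgroup's state, so for C2, C3 the derived state is '0', and for the remaining characters it is '1'.
Only Alpha and Zeta show the derived state '1' for C1, supporting them as a clade.
All ingroup taxa share the derived state '0' for C2; it defines the ingroup but does not resolve relationships within it.
C3 (derived state '0') is unique to Zeta (autapomorphy; uninformative for grouping).
C4 (derived state '1') is unique to Alpha (autapomorphy; uninformative for grouping).
Most parsimonious ingroup topology: ((Alpha,Zeta),Theta).
Alpha and Zeta share a more recent common ancestor with each other than either does with Theta, so Theta is the least closely related of the three.

Theta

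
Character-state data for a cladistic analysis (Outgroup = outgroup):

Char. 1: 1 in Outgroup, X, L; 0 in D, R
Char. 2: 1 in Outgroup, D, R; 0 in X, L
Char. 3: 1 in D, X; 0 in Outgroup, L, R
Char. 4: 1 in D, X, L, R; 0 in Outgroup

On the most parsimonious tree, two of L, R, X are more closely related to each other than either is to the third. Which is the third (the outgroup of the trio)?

R

Character polarity is set by the outgroup: the derived state is whichever differs from the outgroup's state, so for Char. 1, Char. 2 the derived state is '0', and for the remaining characters it is '1'.
Only D and R show the derived state '0' for Char. 1, supporting them as a clade.
Only L and X show the derived state '0' for Char. 2, supporting them as a clade.
Char. 3 groups D and X, which is incompatible with the clades supported by the remaining characters; treating it as convergent (homoplasy) costs fewer steps than any alternative tree.
All ingroup taxa share the derived state '1' for Char. 4; it defines the ingroup but does not resolve relationships within it.
Most parsimonious ingroup topology: ((D,R),(X,L)).
X and L share a more recent common ancestor with each other than either does with R, so R is the least closely related of the three.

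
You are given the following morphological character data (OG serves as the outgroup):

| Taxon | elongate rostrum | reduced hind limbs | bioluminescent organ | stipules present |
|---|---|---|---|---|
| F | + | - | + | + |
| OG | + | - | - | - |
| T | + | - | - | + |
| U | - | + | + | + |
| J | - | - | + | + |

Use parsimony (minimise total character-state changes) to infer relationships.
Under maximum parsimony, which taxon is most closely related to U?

J

Character polarity is set by the outgroup: the derived state is whichever differs from the outgroup's state, so for elongate rostrum the derived state is '-', and for the remaining characters it is '+'.
elongate rostrum: derived state '-' in J and U only — synapomorphy for {J, U}.
reduced hind limbs: derived state '+' in U only — an autapomorphy, so it tells us nothing about relationships among taxa.
bioluminescent organ: derived state '+' in F, J, and U only — synapomorphy for {F, J, U}.
All ingroup taxa share the derived state '+' for stipules present; it defines the ingroup but does not resolve relationships within it.
Most parsimonious ingroup topology: ((F,(U,J)),T).
U and J form a cherry on this tree, so they are sister taxa.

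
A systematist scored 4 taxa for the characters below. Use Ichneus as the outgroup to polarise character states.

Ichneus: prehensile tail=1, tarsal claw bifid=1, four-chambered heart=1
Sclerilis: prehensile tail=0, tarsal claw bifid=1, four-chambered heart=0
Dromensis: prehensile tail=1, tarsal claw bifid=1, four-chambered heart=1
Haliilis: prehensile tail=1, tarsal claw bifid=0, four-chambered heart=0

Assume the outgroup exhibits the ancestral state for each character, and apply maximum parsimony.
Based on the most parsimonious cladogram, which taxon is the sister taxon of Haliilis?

The outgroup has state '1' for every character, so '0' is the derived state throughout.
prehensile tail: derived state '0' in Sclerilis only — an autapomorphy, so it tells us nothing about relationships among taxa.
tarsal claw bifid (derived state '0') is unique to Haliilis (autapomorphy; uninformative for grouping).
Only Haliilis and Sclerilis show the derived state '0' for four-chambered heart, supporting them as a clade.
Most parsimonious ingroup topology: ((Sclerilis,Haliilis),Dromensis).
Haliilis and Sclerilis form a cherry on this tree, so they are sister taxa.

Sclerilis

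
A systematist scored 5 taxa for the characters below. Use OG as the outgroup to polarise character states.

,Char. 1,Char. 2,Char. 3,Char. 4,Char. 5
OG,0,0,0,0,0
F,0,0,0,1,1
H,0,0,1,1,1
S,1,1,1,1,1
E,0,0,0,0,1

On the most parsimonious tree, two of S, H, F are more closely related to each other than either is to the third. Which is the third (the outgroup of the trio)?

The outgroup has state '0' for every character, so '1' is the derived state throughout.
Char. 1 (derived state '1') is unique to S (autapomorphy; uninformative for grouping).
Char. 2 (derived state '1') is unique to S (autapomorphy; uninformative for grouping).
Char. 3 (derived state '1') is shared by H and S — a synapomorphy uniting that clade.
Char. 4 (derived state '1') is shared by F, H, and S — a synapomorphy uniting that clade.
All ingroup taxa share the derived state '1' for Char. 5; it defines the ingroup but does not resolve relationships within it.
Most parsimonious ingroup topology: (E,((H,S),F)).
S and H share a more recent common ancestor with each other than either does with F, so F is the least closely related of the three.

F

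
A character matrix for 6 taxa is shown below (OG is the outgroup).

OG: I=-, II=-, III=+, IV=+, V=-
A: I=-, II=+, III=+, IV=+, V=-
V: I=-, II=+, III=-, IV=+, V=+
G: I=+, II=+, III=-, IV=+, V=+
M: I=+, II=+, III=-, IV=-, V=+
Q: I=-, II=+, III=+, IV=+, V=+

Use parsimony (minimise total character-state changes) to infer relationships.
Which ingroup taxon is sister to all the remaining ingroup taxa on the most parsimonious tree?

A

Character polarity is set by the outgroup: the derived state is whichever differs from the outgroup's state, so for III, IV the derived state is '-', and for the remaining characters it is '+'.
Only G and M show the derived state '+' for I, supporting them as a clade.
II (derived state '+') is shared by all ingroup taxa — unites the whole ingroup.
Only G, M, and V show the derived state '-' for III, supporting them as a clade.
IV (derived state '-') is unique to M (autapomorphy; uninformative for grouping).
V (derived state '+') is shared by G, M, Q, and V — a synapomorphy uniting that clade.
Most parsimonious ingroup topology: (A,((V,(G,M)),Q)).
A is sister to the clade containing all other ingroup taxa, so it is the earliest-diverging (most basal) ingroup lineage.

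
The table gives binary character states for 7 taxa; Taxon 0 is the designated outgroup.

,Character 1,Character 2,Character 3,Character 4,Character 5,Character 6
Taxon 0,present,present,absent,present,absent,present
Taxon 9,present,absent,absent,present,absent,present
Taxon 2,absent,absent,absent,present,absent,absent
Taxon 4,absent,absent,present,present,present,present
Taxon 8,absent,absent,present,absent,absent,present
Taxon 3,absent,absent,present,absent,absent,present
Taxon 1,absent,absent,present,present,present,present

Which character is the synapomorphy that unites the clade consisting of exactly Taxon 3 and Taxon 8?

Character 4

Character polarity is set by the outgroup: the derived state is whichever differs from the outgroup's state, so for Character 1, Character 2, Character 4, Character 6 the derived state is 'absent', and for the remaining characters it is 'present'.
Character 1: derived state 'absent' in Taxon 1, Taxon 2, Taxon 3, Taxon 4, and Taxon 8 only — synapomorphy for {Taxon 1, Taxon 2, Taxon 3, Taxon 4, Taxon 8}.
Character 2 (derived state 'absent') is shared by all ingroup taxa — unites the whole ingroup.
Character 3 (derived state 'present') is shared by Taxon 1, Taxon 3, Taxon 4, and Taxon 8 — a synapomorphy uniting that clade.
Only Taxon 3 and Taxon 8 show the derived state 'absent' for Character 4, supporting them as a clade.
Only Taxon 1 and Taxon 4 show the derived state 'present' for Character 5, supporting them as a clade.
Character 6: derived state 'absent' in Taxon 2 only — an autapomorphy, so it tells us nothing about relationships among taxa.
Most parsimonious ingroup topology: (Taxon 9,(Taxon 2,((Taxon 4,Taxon 1),(Taxon 8,Taxon 3)))).
The clade {Taxon 3, Taxon 8} is supported by Character 4: its derived state 'absent' occurs in exactly those taxa and in no other taxon (including the outgroup).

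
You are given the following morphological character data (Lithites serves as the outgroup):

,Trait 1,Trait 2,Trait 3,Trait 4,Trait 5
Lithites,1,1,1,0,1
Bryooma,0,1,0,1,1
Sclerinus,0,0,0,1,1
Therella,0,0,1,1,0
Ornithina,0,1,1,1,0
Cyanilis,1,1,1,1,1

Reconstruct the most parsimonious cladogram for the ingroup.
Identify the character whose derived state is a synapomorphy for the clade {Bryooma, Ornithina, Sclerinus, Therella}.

Trait 1

Character polarity is set by the outgroup: the derived state is whichever differs from the outgroup's state, so for Trait 1, Trait 2, Trait 3, Trait 5 the derived state is '0', and for the remaining characters it is '1'.
Only Bryooma, Ornithina, Sclerinus, and Therella show the derived state '0' for Trait 1, supporting them as a clade.
Trait 2 groups Sclerinus and Therella, which is incompatible with the clades supported by the remaining characters; treating it as convergent (homoplasy) costs fewer steps than any alternative tree.
Only Bryooma and Sclerinus show the derived state '0' for Trait 3, supporting them as a clade.
Trait 4 (derived state '1') is shared by all ingroup taxa — unites the whole ingroup.
Only Ornithina and Therella show the derived state '0' for Trait 5, supporting them as a clade.
Most parsimonious ingroup topology: (((Bryooma,Sclerinus),(Therella,Ornithina)),Cyanilis).
The clade {Bryooma, Ornithina, Sclerinus, Therella} is supported by Trait 1: its derived state '0' occurs in exactly those taxa and in no other taxon (including the outgroup).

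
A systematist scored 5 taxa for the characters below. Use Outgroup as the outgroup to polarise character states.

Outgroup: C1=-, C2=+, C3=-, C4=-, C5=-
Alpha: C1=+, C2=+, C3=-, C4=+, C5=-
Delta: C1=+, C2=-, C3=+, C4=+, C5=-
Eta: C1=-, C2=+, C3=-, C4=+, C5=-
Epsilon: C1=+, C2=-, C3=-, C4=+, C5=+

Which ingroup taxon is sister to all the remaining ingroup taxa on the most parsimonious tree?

Eta

Character polarity is set by the outgroup: the derived state is whichever differs from the outgroup's state, so for C2 the derived state is '-', and for the remaining characters it is '+'.
Only Alpha, Delta, and Epsilon show the derived state '+' for C1, supporting them as a clade.
C2 (derived state '-') is shared by Delta and Epsilon — a synapomorphy uniting that clade.
C3 (derived state '+') is unique to Delta (autapomorphy; uninformative for grouping).
All ingroup taxa share the derived state '+' for C4; it defines the ingroup but does not resolve relationships within it.
C5: derived state '+' in Epsilon only — an autapomorphy, so it tells us nothing about relationships among taxa.
Most parsimonious ingroup topology: ((Alpha,(Delta,Epsilon)),Eta).
Eta is sister to the clade containing all other ingroup taxa, so it is the earliest-diverging (most basal) ingroup lineage.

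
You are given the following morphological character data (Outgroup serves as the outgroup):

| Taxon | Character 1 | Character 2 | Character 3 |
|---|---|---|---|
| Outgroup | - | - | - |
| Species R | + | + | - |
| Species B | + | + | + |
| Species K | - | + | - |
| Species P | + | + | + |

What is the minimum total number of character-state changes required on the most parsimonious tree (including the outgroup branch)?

3

The outgroup has state '-' for every character, so '+' is the derived state throughout.
Character 1: derived state '+' in Species B, Species P, and Species R only — synapomorphy for {Species B, Species P, Species R}.
Character 2 (derived state '+') is shared by all ingroup taxa — unites the whole ingroup.
Character 3: derived state '+' in Species B and Species P only — synapomorphy for {Species B, Species P}.
Most parsimonious ingroup topology: ((Species R,(Species B,Species P)),Species K).
Changes per character on this tree: Character 1: 1; Character 2: 1; Character 3: 1.
Total = 3.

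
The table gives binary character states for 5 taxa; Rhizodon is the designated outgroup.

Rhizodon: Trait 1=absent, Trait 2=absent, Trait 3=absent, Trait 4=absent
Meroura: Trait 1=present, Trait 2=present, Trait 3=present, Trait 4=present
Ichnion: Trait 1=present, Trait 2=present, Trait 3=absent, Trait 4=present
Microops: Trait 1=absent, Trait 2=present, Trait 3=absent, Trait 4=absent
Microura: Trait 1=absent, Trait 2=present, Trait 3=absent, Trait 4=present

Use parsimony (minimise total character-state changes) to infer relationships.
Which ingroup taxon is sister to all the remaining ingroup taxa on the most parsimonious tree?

Microops

The outgroup has state 'absent' for every character, so 'present' is the derived state throughout.
Trait 1 (derived state 'present') is shared by Ichnion and Meroura — a synapomorphy uniting that clade.
Trait 2 (derived state 'present') is shared by all ingroup taxa — unites the whole ingroup.
Trait 3 (derived state 'present') is unique to Meroura (autapomorphy; uninformative for grouping).
Trait 4: derived state 'present' in Ichnion, Meroura, and Microura only — synapomorphy for {Ichnion, Meroura, Microura}.
Most parsimonious ingroup topology: (((Meroura,Ichnion),Microura),Microops).
Microops is sister to the clade containing all other ingroup taxa, so it is the earliest-diverging (most basal) ingroup lineage.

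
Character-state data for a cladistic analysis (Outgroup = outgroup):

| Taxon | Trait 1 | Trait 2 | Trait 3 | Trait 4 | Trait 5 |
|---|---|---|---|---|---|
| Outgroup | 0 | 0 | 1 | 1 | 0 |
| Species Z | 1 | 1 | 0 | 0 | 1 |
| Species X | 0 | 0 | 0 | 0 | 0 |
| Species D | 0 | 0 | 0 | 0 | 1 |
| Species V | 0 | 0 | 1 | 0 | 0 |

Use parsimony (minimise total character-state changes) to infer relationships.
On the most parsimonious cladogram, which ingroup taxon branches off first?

Species V

Character polarity is set by the outgroup: the derived state is whichever differs from the outgroup's state, so for Trait 3, Trait 4 the derived state is '0', and for the remaining characters it is '1'.
Trait 1: derived state '1' in Species Z only — an autapomorphy, so it tells us nothing about relationships among taxa.
Trait 2: derived state '1' in Species Z only — an autapomorphy, so it tells us nothing about relationships among taxa.
Trait 3: derived state '0' in Species D, Species X, and Species Z only — synapomorphy for {Species D, Species X, Species Z}.
All ingroup taxa share the derived state '0' for Trait 4; it defines the ingroup but does not resolve relationships within it.
Trait 5 (derived state '1') is shared by Species D and Species Z — a synapomorphy uniting that clade.
Most parsimonious ingroup topology: (((Species Z,Species D),Species X),Species V).
Species V is sister to the clade containing all other ingroup taxa, so it is the earliest-diverging (most basal) ingroup lineage.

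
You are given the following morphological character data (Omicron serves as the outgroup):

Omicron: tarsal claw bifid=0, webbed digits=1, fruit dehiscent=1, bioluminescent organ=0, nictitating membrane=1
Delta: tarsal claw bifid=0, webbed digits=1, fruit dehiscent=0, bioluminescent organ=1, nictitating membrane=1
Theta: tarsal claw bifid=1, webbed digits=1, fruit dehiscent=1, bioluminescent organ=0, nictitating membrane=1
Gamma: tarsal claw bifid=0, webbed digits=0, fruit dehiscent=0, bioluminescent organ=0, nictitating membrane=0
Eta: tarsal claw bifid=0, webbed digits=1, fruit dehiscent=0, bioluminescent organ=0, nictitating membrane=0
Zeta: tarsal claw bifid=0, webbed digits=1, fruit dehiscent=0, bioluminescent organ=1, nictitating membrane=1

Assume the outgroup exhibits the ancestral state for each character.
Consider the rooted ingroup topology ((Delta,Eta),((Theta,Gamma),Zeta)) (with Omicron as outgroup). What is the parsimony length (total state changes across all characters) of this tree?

8

Map each character onto ((Delta,Eta),((Theta,Gamma),Zeta)) (rooted by Omicron) and count the minimum state changes it requires (Fitch parsimony):
tarsal claw bifid: 1; webbed digits: 1; fruit dehiscent: 2; bioluminescent organ: 2; nictitating membrane: 2.
Total tree length = 8.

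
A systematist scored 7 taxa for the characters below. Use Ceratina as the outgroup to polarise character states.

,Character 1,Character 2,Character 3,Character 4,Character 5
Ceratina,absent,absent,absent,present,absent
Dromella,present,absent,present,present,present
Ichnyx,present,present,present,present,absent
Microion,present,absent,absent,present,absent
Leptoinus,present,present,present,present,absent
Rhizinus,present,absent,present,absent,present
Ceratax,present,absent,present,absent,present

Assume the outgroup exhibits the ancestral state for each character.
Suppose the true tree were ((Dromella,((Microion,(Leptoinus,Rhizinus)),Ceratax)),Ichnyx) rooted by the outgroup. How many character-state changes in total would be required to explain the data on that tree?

Map each character onto ((Dromella,((Microion,(Leptoinus,Rhizinus)),Ceratax)),Ichnyx) (rooted by Ceratina) and count the minimum state changes it requires (Fitch parsimony):
Character 1: 1; Character 2: 2; Character 3: 2; Character 4: 2; Character 5: 3.
Total tree length = 10.

10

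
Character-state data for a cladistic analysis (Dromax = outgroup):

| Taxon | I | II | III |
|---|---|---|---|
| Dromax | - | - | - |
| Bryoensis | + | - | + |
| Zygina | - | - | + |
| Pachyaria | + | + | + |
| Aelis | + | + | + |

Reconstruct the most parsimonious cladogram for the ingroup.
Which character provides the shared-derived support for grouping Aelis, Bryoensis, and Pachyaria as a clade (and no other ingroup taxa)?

The outgroup has state '-' for every character, so '+' is the derived state throughout.
I (derived state '+') is shared by Aelis, Bryoensis, and Pachyaria — a synapomorphy uniting that clade.
II (derived state '+') is shared by Aelis and Pachyaria — a synapomorphy uniting that clade.
All ingroup taxa share the derived state '+' for III; it defines the ingroup but does not resolve relationships within it.
Most parsimonious ingroup topology: ((Bryoensis,(Pachyaria,Aelis)),Zygina).
The clade {Aelis, Bryoensis, Pachyaria} is supported by I: its derived state '+' occurs in exactly those taxa and in no other taxon (including the outgroup).

I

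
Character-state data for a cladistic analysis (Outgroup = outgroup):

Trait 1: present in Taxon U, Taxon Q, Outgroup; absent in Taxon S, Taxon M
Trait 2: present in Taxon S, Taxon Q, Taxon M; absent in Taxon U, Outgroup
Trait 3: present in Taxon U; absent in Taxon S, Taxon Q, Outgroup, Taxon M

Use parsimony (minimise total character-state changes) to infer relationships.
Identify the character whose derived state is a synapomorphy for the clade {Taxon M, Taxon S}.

Trait 1

Character polarity is set by the outgroup: the derived state is whichever differs from the outgroup's state, so for Trait 1 the derived state is 'absent', and for the remaining characters it is 'present'.
Trait 1 (derived state 'absent') is shared by Taxon M and Taxon S — a synapomorphy uniting that clade.
Trait 2 (derived state 'present') is shared by Taxon M, Taxon Q, and Taxon S — a synapomorphy uniting that clade.
Trait 3: derived state 'present' in Taxon U only — an autapomorphy, so it tells us nothing about relationships among taxa.
Most parsimonious ingroup topology: (Taxon U,((Taxon M,Taxon S),Taxon Q)).
The clade {Taxon M, Taxon S} is supported by Trait 1: its derived state 'absent' occurs in exactly those taxa and in no other taxon (including the outgroup).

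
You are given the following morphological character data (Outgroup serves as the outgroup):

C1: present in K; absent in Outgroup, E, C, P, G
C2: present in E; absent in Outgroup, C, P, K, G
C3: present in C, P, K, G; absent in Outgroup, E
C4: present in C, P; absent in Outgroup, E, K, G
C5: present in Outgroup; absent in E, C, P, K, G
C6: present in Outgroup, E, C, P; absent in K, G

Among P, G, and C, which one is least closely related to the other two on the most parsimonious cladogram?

G

Character polarity is set by the outgroup: the derived state is whichever differs from the outgroup's state, so for C5, C6 the derived state is 'absent', and for the remaining characters it is 'present'.
C1: derived state 'present' in K only — an autapomorphy, so it tells us nothing about relationships among taxa.
C2: derived state 'present' in E only — an autapomorphy, so it tells us nothing about relationships among taxa.
C3: derived state 'present' in C, G, K, and P only — synapomorphy for {C, G, K, P}.
C4 (derived state 'present') is shared by C and P — a synapomorphy uniting that clade.
C5 (derived state 'absent') is shared by all ingroup taxa — unites the whole ingroup.
C6: derived state 'absent' in G and K only — synapomorphy for {G, K}.
Most parsimonious ingroup topology: (E,((C,P),(K,G))).
P and C share a more recent common ancestor with each other than either does with G, so G is the least closely related of the three.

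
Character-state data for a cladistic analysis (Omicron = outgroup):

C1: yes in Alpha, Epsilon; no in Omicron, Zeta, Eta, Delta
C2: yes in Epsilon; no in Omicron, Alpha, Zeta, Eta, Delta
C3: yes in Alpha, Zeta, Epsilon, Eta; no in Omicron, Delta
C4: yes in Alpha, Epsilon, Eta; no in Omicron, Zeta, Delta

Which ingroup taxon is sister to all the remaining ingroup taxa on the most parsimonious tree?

The outgroup has state 'no' for every character, so 'yes' is the derived state throughout.
C1 (derived state 'yes') is shared by Alpha and Epsilon — a synapomorphy uniting that clade.
C2 (derived state 'yes') is unique to Epsilon (autapomorphy; uninformative for grouping).
C3: derived state 'yes' in Alpha, Epsilon, Eta, and Zeta only — synapomorphy for {Alpha, Epsilon, Eta, Zeta}.
C4 (derived state 'yes') is shared by Alpha, Epsilon, and Eta — a synapomorphy uniting that clade.
Most parsimonious ingroup topology: ((((Alpha,Epsilon),Eta),Zeta),Delta).
Delta is sister to the clade containing all other ingroup taxa, so it is the earliest-diverging (most basal) ingroup lineage.

Delta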